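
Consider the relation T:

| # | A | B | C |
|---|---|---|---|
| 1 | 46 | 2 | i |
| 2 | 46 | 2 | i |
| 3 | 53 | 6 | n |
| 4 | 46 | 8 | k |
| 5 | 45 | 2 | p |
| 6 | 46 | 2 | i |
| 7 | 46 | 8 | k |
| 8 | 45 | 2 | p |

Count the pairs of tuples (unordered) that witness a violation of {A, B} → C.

0

(A=46, B=2): all 3 rows agree on C — 0 pairs.
(A=46, B=8): all 2 rows agree on C — 0 pairs.
(A=45, B=2): all 2 rows agree on C — 0 pairs.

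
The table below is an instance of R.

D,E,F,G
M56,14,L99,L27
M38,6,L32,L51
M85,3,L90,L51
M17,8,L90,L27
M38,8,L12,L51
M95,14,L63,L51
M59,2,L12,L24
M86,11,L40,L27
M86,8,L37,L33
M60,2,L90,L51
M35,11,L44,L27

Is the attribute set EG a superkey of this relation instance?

Two distinct rows share (E=11, G=L27), so EG does not determine every attribute — not a superkey.

No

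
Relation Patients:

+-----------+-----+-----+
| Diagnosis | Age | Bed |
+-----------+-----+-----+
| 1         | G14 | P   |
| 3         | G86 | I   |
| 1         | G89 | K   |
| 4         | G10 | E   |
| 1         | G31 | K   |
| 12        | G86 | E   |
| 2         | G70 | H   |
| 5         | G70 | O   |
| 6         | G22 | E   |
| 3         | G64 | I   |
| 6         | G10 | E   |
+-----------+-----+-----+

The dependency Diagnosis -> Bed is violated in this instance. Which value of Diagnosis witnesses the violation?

1

Diagnosis=1: 3 rows → Bed takes values {P, K} — violation
Diagnosis=3: 2 rows → Bed = I, I ✓
Diagnosis=4: 1 row → Bed = E ✓
Diagnosis=12: 1 row → Bed = E ✓
Diagnosis=2: 1 row → Bed = H ✓
Diagnosis=5: 1 row → Bed = O ✓
Diagnosis=6: 2 rows → Bed = E, E ✓
The only Diagnosis value with inconsistent Bed is Diagnosis=1.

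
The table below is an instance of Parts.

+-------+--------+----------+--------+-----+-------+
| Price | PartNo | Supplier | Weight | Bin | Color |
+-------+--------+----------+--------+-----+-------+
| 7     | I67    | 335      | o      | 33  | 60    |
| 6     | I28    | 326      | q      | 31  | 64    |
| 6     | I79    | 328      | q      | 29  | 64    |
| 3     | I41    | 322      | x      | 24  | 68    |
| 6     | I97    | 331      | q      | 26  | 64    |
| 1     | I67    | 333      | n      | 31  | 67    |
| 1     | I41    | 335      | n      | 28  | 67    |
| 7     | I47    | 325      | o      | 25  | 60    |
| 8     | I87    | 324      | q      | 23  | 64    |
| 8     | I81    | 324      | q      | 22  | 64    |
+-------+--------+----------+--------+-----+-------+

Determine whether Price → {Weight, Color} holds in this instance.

Yes

Price=7: 2 rows → {Weight,Color} = (o, 60), (o, 60) ✓
Price=6: 3 rows → {Weight,Color} = (q, 64), (q, 64), (q, 64) ✓
Price=3: 1 row → {Weight,Color} = (x, 68) ✓
Price=1: 2 rows → {Weight,Color} = (n, 67), (n, 67) ✓
Price=8: 2 rows → {Weight,Color} = (q, 64), (q, 64) ✓
Every Price value is associated with a single {Weight, Color} value, so Price → {Weight, Color} holds.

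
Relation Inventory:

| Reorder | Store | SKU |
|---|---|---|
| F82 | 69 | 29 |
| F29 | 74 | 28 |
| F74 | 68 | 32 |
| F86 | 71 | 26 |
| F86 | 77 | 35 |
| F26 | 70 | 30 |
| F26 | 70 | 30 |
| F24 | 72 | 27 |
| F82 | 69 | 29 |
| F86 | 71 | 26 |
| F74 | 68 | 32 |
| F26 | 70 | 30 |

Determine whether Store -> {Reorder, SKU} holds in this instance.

Yes

Store=69: 2 rows → {Reorder,SKU} = (F82, 29), (F82, 29) ✓
Store=74: 1 row → {Reorder,SKU} = (F29, 28) ✓
Store=68: 2 rows → {Reorder,SKU} = (F74, 32), (F74, 32) ✓
Store=71: 2 rows → {Reorder,SKU} = (F86, 26), (F86, 26) ✓
Store=77: 1 row → {Reorder,SKU} = (F86, 35) ✓
Store=70: 3 rows → {Reorder,SKU} = (F26, 30), (F26, 30), (F26, 30) ✓
Store=72: 1 row → {Reorder,SKU} = (F24, 27) ✓
Every Store value is associated with a single {Reorder, SKU} value, so Store -> {Reorder, SKU} holds.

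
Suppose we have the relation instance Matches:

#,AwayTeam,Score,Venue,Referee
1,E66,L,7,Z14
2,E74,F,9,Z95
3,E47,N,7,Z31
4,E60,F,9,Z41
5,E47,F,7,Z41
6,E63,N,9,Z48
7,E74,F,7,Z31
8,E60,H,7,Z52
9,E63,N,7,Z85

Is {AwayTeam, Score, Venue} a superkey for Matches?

All 9 rows have distinct {AwayTeam, Score, Venue} values, so {AwayTeam, Score, Venue} → (all attributes) holds and {AwayTeam, Score, Venue} is a superkey.

Yes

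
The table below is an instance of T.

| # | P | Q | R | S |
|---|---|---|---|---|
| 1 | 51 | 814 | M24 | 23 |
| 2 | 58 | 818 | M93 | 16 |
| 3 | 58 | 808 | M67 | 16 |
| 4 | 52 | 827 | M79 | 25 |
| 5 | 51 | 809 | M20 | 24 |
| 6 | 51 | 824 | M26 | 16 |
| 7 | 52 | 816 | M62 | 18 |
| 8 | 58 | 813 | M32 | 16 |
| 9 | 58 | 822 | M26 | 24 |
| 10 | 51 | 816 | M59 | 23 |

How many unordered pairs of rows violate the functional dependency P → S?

P=51: violating pairs (1,5), (1,6), (5,6), (5,10), (6,10) — 5 pairs.
P=58: violating pairs (2,9), (3,9), (8,9) — 3 pairs.
P=52: violating pairs (4,7) — 1 pair.

9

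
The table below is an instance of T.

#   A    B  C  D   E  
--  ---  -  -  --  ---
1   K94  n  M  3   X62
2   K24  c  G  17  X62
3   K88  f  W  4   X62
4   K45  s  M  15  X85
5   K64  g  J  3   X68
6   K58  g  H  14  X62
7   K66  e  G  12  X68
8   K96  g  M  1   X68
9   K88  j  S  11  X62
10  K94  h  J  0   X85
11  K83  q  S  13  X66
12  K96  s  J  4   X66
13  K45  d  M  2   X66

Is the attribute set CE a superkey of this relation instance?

All 13 rows have distinct CE values, so CE → (all attributes) holds and CE is a superkey.

Yes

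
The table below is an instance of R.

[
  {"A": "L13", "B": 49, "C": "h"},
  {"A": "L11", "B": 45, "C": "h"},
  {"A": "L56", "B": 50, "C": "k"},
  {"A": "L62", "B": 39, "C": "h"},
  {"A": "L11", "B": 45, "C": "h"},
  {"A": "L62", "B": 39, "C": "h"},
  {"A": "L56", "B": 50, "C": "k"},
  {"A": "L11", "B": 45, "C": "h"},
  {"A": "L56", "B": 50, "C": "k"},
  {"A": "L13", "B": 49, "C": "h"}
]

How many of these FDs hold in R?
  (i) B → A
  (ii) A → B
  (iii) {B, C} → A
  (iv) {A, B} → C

(i) B → A: every LHS value maps to a single RHS value — holds.
(ii) A → B: every LHS value maps to a single RHS value — holds.
(iii) {B, C} → A: every LHS value maps to a single RHS value — holds.
(iv) {A, B} → C: every LHS value maps to a single RHS value — holds.
4 of the 4 dependencies hold.

4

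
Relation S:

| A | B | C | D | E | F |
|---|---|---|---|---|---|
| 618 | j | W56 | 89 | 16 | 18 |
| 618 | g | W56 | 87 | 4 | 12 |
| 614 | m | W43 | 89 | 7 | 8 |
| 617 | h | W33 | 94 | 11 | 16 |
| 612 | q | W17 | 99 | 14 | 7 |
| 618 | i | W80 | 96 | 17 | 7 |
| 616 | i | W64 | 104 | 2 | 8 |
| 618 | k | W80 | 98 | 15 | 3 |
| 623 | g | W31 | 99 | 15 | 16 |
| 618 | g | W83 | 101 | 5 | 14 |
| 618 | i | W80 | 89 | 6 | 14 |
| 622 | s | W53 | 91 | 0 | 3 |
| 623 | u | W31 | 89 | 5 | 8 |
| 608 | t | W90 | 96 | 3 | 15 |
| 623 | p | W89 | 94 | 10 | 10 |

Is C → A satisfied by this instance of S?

Yes

C=W56: 2 rows → A = 618, 618 ✓
C=W43: 1 row → A = 614 ✓
C=W33: 1 row → A = 617 ✓
C=W17: 1 row → A = 612 ✓
C=W80: 3 rows → A = 618, 618, 618 ✓
C=W64: 1 row → A = 616 ✓
C=W31: 2 rows → A = 623, 623 ✓
C=W83: 1 row → A = 618 ✓
C=W53: 1 row → A = 622 ✓
C=W90: 1 row → A = 608 ✓
C=W89: 1 row → A = 623 ✓
Every C value is associated with a single A value, so C → A holds.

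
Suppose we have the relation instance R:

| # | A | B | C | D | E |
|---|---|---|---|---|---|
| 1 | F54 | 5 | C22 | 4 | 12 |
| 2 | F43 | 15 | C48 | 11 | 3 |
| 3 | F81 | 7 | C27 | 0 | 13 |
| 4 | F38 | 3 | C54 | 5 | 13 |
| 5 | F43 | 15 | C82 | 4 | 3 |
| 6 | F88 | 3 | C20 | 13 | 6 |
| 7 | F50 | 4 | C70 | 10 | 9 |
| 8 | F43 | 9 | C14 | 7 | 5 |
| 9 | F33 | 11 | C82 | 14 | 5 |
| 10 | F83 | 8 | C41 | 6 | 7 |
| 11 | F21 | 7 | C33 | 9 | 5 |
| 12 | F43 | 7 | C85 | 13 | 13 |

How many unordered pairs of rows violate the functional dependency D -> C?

D=4: violating pairs (1,5) — 1 pair.
D=13: violating pairs (6,12) — 1 pair.

2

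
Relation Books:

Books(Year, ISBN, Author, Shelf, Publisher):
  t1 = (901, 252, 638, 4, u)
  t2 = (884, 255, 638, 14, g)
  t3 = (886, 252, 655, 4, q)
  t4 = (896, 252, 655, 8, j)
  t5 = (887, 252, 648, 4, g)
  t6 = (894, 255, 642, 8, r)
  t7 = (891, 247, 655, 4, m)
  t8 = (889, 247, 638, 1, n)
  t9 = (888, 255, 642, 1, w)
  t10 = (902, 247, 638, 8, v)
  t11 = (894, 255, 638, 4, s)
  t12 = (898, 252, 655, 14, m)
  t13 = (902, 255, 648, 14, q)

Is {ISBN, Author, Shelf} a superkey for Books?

All 13 rows have distinct {ISBN, Author, Shelf} values, so {ISBN, Author, Shelf} → (all attributes) holds and {ISBN, Author, Shelf} is a superkey.

Yes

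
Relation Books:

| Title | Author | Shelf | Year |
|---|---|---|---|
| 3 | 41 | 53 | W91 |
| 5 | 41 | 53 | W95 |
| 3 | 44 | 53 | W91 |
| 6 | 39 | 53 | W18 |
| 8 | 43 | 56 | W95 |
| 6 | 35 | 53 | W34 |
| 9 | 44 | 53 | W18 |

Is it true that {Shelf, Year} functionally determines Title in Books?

(Shelf=53, Year=W91): 2 rows → Title = 3, 3 ✓
(Shelf=53, Year=W95): 1 row → Title = 5 ✓
(Shelf=53, Year=W18): 2 rows → Title takes values {6, 9} — violation
(Shelf=56, Year=W95): 1 row → Title = 8 ✓
(Shelf=53, Year=W34): 1 row → Title = 6 ✓
Two rows agree on {Shelf, Year} but differ on Title, so {Shelf, Year} -> Title does not hold.

No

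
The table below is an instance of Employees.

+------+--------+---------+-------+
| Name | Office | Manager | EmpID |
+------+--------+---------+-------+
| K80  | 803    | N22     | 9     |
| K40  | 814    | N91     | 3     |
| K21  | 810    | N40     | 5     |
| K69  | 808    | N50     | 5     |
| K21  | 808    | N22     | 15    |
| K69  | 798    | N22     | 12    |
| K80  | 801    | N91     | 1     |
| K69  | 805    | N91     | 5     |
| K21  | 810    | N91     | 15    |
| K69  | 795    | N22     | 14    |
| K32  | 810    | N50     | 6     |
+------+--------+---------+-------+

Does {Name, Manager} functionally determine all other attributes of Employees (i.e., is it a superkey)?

Two distinct rows share (Name=K69, Manager=N22), so {Name, Manager} does not determine every attribute — not a superkey.

No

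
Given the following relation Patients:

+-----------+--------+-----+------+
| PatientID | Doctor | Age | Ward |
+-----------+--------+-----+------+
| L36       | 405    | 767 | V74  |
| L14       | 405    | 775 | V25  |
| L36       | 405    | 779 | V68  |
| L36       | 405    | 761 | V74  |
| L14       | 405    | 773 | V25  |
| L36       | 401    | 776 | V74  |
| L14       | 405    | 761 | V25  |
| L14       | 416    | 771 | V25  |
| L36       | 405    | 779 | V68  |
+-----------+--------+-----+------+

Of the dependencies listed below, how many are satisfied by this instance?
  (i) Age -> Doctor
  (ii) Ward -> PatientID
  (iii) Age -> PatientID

2

(i) Age -> Doctor: every LHS value maps to a single RHS value — holds.
(ii) Ward -> PatientID: every LHS value maps to a single RHS value — holds.
(iii) Age -> PatientID: Age=761: 2 rows → PatientID takes values {L36, L14} — violation — fails.
2 of the 3 dependencies hold.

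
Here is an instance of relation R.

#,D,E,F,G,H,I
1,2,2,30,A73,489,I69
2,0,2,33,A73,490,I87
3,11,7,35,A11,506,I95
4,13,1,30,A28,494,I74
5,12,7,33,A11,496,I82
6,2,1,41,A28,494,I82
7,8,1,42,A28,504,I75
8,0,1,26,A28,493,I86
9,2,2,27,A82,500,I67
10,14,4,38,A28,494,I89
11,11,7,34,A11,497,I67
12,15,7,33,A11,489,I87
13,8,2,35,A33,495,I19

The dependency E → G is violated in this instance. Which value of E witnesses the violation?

2

E=2: rows 1, 2, 9, 13 → G takes values {A73, A82, A33} — violation
E=7: rows 3, 5, 11, 12 → G = A11, A11, A11, A11 ✓
E=1: rows 4, 6, 7, 8 → G = A28, A28, A28, A28 ✓
E=4: row 10 → G = A28 ✓
The only E value with inconsistent G is E=2.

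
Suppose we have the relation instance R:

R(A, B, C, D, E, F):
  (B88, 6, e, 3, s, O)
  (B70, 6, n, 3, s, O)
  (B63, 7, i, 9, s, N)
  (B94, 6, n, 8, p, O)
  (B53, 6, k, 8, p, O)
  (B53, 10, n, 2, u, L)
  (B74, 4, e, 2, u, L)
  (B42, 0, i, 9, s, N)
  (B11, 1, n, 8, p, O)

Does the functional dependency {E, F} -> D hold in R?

Yes

(E=s, F=O): 2 rows → D = 3, 3 ✓
(E=s, F=N): 2 rows → D = 9, 9 ✓
(E=p, F=O): 3 rows → D = 8, 8, 8 ✓
(E=u, F=L): 2 rows → D = 2, 2 ✓
Every {E, F} value is associated with a single D value, so {E, F} -> D holds.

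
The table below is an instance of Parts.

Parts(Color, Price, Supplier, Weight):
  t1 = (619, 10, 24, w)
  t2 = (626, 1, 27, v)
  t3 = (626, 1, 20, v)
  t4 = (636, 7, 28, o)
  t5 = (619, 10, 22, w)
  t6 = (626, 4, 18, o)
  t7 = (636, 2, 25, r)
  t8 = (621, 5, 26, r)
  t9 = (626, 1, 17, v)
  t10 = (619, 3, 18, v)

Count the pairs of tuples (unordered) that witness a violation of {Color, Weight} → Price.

(Color=619, Weight=w): all 2 rows agree on Price — 0 pairs.
(Color=626, Weight=v): all 3 rows agree on Price — 0 pairs.

0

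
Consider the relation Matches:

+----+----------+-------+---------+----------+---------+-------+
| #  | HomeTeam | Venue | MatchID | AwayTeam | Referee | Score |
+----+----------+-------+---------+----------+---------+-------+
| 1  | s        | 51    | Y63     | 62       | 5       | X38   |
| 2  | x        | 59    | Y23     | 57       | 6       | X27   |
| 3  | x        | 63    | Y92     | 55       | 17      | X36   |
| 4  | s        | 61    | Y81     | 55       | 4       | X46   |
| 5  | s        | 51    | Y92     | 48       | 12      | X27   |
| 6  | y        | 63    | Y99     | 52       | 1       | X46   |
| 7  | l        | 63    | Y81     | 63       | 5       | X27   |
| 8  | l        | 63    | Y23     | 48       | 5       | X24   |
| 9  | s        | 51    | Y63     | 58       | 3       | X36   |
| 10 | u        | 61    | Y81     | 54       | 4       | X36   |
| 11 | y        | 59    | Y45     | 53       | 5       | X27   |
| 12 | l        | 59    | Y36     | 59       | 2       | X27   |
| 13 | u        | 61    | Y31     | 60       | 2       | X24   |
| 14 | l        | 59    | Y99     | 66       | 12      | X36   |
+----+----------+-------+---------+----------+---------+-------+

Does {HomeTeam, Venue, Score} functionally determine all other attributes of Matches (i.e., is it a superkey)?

All 14 rows have distinct {HomeTeam, Venue, Score} values, so {HomeTeam, Venue, Score} → (all attributes) holds and {HomeTeam, Venue, Score} is a superkey.

Yes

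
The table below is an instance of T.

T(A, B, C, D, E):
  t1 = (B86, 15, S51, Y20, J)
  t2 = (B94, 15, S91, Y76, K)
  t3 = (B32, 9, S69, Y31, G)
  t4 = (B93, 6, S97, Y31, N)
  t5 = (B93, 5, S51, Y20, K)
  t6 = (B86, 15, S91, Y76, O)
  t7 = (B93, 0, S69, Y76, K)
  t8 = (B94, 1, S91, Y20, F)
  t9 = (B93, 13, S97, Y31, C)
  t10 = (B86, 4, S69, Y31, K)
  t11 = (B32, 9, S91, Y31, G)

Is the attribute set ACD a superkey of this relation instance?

No

Rows 4 and 9 have the same ACD value (A=B93, C=S97, D=Y31) but are distinct tuples, so ACD does not determine every attribute — not a superkey.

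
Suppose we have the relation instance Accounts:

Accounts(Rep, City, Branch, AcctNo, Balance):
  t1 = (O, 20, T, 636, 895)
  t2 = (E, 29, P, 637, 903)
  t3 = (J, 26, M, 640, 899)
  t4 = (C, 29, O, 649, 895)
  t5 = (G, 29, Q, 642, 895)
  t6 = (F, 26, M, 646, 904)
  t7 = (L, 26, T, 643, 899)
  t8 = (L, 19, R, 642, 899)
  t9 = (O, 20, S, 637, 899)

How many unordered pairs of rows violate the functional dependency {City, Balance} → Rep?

(City=26, Balance=899): violating pairs (3,7) — 1 pair.
(City=29, Balance=895): violating pairs (4,5) — 1 pair.

2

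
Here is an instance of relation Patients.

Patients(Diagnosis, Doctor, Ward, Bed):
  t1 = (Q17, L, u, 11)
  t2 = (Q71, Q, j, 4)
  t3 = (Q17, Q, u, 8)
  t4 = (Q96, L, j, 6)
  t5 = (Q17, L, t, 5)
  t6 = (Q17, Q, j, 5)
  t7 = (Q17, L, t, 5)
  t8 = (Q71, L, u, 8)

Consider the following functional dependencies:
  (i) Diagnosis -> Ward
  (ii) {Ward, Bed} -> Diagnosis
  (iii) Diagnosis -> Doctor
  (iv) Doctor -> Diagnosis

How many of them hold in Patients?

(i) Diagnosis -> Ward: Diagnosis=Q17: rows 1, 3, 5, 6, 7 → Ward takes values {u, t, j} — violation; Diagnosis=Q71: rows 2, 8 → Ward takes values {j, u} — violation — fails.
(ii) {Ward, Bed} -> Diagnosis: (Ward=u, Bed=8): rows 3, 8 → Diagnosis takes values {Q17, Q71} — violation — fails.
(iii) Diagnosis -> Doctor: Diagnosis=Q17: rows 1, 3, 5, 6, 7 → Doctor takes values {L, Q} — violation; Diagnosis=Q71: rows 2, 8 → Doctor takes values {Q, L} — violation — fails.
(iv) Doctor -> Diagnosis: Doctor=L: rows 1, 4, 5, 7, 8 → Diagnosis takes values {Q17, Q96, Q71} — violation; Doctor=Q: rows 2, 3, 6 → Diagnosis takes values {Q71, Q17} — violation — fails.
None of the 4 dependencies hold.

0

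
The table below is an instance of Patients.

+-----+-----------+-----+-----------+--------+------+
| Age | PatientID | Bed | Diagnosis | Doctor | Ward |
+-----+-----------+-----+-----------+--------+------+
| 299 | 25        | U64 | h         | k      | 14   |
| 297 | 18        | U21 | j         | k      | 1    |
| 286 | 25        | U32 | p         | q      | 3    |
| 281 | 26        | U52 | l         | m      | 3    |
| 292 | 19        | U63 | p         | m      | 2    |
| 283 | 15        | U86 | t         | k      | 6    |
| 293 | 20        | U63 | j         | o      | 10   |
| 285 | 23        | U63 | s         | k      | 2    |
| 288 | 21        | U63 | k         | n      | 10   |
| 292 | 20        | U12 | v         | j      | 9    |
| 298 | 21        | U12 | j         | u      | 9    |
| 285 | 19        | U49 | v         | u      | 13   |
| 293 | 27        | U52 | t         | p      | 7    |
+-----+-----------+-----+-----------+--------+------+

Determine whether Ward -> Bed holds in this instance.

Ward=14: 1 row → Bed = U64 ✓
Ward=1: 1 row → Bed = U21 ✓
Ward=3: 2 rows → Bed takes values {U32, U52} — violation
Ward=2: 2 rows → Bed = U63, U63 ✓
Ward=6: 1 row → Bed = U86 ✓
Ward=10: 2 rows → Bed = U63, U63 ✓
Ward=9: 2 rows → Bed = U12, U12 ✓
Ward=13: 1 row → Bed = U49 ✓
Ward=7: 1 row → Bed = U52 ✓
Two rows agree on Ward but differ on Bed, so Ward -> Bed does not hold.

No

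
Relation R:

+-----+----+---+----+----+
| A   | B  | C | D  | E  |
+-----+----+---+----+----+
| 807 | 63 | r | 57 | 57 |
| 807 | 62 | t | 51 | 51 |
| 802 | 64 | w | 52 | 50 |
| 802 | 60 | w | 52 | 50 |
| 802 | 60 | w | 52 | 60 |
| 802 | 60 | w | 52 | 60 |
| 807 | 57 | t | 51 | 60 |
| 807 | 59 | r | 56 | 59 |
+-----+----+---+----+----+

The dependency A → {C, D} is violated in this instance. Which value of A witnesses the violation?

A=807: 4 rows → {C,D} takes values {(r, 57), (t, 51), (r, 56)} — violation
A=802: 4 rows → {C,D} = (w, 52), (w, 52), (w, 52), (w, 52) ✓
The only A value with inconsistent RHS is A=807.

807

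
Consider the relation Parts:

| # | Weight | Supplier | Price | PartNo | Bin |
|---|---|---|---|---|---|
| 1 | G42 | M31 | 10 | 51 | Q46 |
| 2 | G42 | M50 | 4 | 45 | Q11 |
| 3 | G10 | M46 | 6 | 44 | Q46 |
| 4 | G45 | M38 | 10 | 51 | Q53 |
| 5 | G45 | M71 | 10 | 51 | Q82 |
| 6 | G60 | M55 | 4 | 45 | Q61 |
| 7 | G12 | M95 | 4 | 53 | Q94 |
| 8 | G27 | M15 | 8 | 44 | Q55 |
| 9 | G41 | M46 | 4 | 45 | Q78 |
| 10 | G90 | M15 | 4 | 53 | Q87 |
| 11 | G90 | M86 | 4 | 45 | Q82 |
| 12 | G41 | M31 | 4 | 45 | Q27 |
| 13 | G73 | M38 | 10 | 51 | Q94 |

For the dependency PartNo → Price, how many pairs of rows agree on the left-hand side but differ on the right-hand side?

1

PartNo=51: all 4 rows agree on Price — 0 pairs.
PartNo=45: all 5 rows agree on Price — 0 pairs.
PartNo=44: violating pairs (3,8) — 1 pair.
PartNo=53: all 2 rows agree on Price — 0 pairs.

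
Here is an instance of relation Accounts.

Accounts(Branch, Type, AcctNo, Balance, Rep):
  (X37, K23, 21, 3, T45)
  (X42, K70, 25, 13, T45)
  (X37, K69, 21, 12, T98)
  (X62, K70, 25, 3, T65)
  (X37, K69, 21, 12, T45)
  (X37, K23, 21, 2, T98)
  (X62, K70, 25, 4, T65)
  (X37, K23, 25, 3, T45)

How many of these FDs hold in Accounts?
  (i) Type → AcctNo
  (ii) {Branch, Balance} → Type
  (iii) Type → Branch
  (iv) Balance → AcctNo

1

(i) Type → AcctNo: Type=K23: 3 rows → AcctNo takes values {21, 25} — violation — fails.
(ii) {Branch, Balance} → Type: every LHS value maps to a single RHS value — holds.
(iii) Type → Branch: Type=K70: 3 rows → Branch takes values {X42, X62} — violation — fails.
(iv) Balance → AcctNo: Balance=3: 3 rows → AcctNo takes values {21, 25} — violation — fails.
1 of the 4 dependencies holds.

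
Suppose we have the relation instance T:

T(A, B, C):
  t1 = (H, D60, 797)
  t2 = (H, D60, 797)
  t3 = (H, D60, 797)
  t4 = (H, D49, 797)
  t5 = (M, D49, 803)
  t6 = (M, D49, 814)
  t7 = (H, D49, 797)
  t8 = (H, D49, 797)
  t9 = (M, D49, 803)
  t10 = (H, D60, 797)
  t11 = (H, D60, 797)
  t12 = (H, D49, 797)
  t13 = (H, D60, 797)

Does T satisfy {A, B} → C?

(A=H, B=D60): rows 1, 2, 3, 10, 11, 13 → C = 797, 797, 797, 797, 797, 797 ✓
(A=H, B=D49): rows 4, 7, 8, 12 → C = 797, 797, 797, 797 ✓
(A=M, B=D49): rows 5, 6, 9 → C takes values {803, 814} — violation
Two rows agree on {A, B} but differ on C, so {A, B} → C does not hold.

No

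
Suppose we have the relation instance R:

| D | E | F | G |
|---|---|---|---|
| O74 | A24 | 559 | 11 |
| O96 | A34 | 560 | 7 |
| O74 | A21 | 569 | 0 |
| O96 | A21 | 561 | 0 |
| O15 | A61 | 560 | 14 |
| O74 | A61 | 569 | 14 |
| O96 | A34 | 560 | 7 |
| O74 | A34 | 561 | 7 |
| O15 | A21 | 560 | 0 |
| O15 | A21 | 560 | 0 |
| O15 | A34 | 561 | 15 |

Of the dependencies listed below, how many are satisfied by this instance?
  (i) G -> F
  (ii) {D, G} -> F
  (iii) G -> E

(i) G -> F: G=7: 3 rows → F takes values {560, 561} — violation; G=0: 4 rows → F takes values {569, 561, 560} — violation; G=14: 2 rows → F takes values {560, 569} — violation — fails.
(ii) {D, G} -> F: every LHS value maps to a single RHS value — holds.
(iii) G -> E: every LHS value maps to a single RHS value — holds.
2 of the 3 dependencies hold.

2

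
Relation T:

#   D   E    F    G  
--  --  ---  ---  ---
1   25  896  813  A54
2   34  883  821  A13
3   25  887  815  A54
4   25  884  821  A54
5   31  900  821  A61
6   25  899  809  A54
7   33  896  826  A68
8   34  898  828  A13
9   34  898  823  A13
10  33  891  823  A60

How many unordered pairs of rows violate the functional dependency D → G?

1

D=25: all 4 rows agree on G — 0 pairs.
D=34: all 3 rows agree on G — 0 pairs.
D=33: violating pairs (7,10) — 1 pair.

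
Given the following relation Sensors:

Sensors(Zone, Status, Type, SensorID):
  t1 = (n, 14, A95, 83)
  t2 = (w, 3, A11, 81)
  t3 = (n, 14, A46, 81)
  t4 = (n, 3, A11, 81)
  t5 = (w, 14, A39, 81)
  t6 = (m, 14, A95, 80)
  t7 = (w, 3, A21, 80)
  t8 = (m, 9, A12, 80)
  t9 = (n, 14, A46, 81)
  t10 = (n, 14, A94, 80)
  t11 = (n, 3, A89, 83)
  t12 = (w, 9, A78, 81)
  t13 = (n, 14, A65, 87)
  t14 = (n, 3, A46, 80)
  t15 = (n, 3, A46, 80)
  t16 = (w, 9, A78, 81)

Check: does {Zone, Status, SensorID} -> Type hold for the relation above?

(Zone=n, Status=14, SensorID=83): row 1 → Type = A95 ✓
(Zone=w, Status=3, SensorID=81): row 2 → Type = A11 ✓
(Zone=n, Status=14, SensorID=81): rows 3, 9 → Type = A46, A46 ✓
(Zone=n, Status=3, SensorID=81): row 4 → Type = A11 ✓
(Zone=w, Status=14, SensorID=81): row 5 → Type = A39 ✓
(Zone=m, Status=14, SensorID=80): row 6 → Type = A95 ✓
(Zone=w, Status=3, SensorID=80): row 7 → Type = A21 ✓
(Zone=m, Status=9, SensorID=80): row 8 → Type = A12 ✓
(Zone=n, Status=14, SensorID=80): row 10 → Type = A94 ✓
(Zone=n, Status=3, SensorID=83): row 11 → Type = A89 ✓
(Zone=w, Status=9, SensorID=81): rows 12, 16 → Type = A78, A78 ✓
(Zone=n, Status=14, SensorID=87): row 13 → Type = A65 ✓
(Zone=n, Status=3, SensorID=80): rows 14, 15 → Type = A46, A46 ✓
Every {Zone, Status, SensorID} value is associated with a single Type value, so {Zone, Status, SensorID} -> Type holds.

Yes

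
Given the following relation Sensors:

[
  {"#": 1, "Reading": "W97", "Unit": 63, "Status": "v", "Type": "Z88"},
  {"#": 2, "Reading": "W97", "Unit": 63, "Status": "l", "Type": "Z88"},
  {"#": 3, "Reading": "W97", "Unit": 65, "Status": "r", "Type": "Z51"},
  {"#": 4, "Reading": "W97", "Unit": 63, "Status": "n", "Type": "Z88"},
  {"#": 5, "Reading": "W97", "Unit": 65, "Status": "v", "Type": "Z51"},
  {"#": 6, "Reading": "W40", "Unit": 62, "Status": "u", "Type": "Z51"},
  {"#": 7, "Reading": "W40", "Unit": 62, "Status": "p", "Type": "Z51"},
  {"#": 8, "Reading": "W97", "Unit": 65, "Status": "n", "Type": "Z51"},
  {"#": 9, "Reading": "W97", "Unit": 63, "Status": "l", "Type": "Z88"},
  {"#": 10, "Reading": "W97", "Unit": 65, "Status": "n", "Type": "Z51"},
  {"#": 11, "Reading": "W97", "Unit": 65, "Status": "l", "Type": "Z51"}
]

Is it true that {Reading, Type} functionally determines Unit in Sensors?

Yes

(Reading=W97, Type=Z88): rows 1, 2, 4, 9 → Unit = 63, 63, 63, 63 ✓
(Reading=W97, Type=Z51): rows 3, 5, 8, 10, 11 → Unit = 65, 65, 65, 65, 65 ✓
(Reading=W40, Type=Z51): rows 6, 7 → Unit = 62, 62 ✓
Every {Reading, Type} value is associated with a single Unit value, so {Reading, Type} → Unit holds.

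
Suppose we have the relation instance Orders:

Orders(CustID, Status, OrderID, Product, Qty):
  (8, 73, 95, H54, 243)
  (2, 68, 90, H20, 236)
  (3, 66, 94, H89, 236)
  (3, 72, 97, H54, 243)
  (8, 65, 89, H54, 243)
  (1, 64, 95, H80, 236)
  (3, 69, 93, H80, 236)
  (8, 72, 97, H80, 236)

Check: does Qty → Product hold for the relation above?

No

Qty=243: 3 rows → Product = H54, H54, H54 ✓
Qty=236: 5 rows → Product takes values {H20, H89, H80} — violation
Two rows agree on Qty but differ on Product, so Qty → Product does not hold.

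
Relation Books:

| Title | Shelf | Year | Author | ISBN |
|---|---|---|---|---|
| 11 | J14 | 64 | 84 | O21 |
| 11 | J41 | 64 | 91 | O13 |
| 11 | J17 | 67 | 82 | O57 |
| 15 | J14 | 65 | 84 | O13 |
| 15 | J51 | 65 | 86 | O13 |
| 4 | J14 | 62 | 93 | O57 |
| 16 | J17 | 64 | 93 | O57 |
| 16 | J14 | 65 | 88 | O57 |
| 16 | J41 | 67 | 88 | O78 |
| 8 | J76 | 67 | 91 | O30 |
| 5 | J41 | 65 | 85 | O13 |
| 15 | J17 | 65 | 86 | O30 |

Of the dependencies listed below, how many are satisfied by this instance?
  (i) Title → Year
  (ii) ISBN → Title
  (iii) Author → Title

(i) Title → Year: Title=11: 3 rows → Year takes values {64, 67} — violation; Title=16: 3 rows → Year takes values {64, 65, 67} — violation — fails.
(ii) ISBN → Title: ISBN=O13: 4 rows → Title takes values {11, 15, 5} — violation; ISBN=O57: 4 rows → Title takes values {11, 4, 16} — violation; ISBN=O30: 2 rows → Title takes values {8, 15} — violation — fails.
(iii) Author → Title: Author=84: 2 rows → Title takes values {11, 15} — violation; Author=91: 2 rows → Title takes values {11, 8} — violation; Author=93: 2 rows → Title takes values {4, 16} — violation — fails.
None of the 3 dependencies hold.

0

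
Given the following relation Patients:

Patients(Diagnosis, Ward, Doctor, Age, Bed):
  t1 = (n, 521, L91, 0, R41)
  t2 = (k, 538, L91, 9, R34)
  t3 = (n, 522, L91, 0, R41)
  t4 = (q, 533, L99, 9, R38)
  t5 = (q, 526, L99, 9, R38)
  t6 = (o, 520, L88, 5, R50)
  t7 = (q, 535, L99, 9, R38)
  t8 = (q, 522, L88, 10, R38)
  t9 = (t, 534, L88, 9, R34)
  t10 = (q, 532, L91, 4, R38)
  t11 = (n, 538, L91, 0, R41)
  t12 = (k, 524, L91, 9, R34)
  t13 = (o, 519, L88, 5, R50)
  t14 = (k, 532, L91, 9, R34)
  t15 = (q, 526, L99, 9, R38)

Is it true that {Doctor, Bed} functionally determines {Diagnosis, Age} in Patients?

Yes

(Doctor=L91, Bed=R41): rows 1, 3, 11 → {Diagnosis,Age} = (n, 0), (n, 0), (n, 0) ✓
(Doctor=L91, Bed=R34): rows 2, 12, 14 → {Diagnosis,Age} = (k, 9), (k, 9), (k, 9) ✓
(Doctor=L99, Bed=R38): rows 4, 5, 7, 15 → {Diagnosis,Age} = (q, 9), (q, 9), (q, 9), (q, 9) ✓
(Doctor=L88, Bed=R50): rows 6, 13 → {Diagnosis,Age} = (o, 5), (o, 5) ✓
(Doctor=L88, Bed=R38): row 8 → {Diagnosis,Age} = (q, 10) ✓
(Doctor=L88, Bed=R34): row 9 → {Diagnosis,Age} = (t, 9) ✓
(Doctor=L91, Bed=R38): row 10 → {Diagnosis,Age} = (q, 4) ✓
Every {Doctor, Bed} value is associated with a single {Diagnosis, Age} value, so {Doctor, Bed} -> {Diagnosis, Age} holds.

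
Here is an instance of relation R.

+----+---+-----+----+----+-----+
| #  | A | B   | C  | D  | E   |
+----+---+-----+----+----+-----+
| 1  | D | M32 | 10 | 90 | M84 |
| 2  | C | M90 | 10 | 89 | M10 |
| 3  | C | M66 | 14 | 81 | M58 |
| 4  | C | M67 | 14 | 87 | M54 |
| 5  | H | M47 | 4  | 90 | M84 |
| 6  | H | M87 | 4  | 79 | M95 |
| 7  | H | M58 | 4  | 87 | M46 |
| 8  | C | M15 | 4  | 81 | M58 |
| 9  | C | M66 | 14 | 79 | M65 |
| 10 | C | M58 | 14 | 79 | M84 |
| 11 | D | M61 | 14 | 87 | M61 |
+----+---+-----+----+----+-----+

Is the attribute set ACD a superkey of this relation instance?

Rows 9 and 10 have the same ACD value (A=C, C=14, D=79) but are distinct tuples, so ACD does not determine every attribute — not a superkey.

No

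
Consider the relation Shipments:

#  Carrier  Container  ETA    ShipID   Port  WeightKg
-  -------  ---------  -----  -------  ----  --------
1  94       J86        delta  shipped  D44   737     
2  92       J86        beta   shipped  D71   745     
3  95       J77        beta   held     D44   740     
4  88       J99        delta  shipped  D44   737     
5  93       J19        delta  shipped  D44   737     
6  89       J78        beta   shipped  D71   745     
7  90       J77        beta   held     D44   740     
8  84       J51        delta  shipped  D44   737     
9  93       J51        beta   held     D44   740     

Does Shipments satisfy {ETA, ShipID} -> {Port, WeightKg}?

(ETA=delta, ShipID=shipped): rows 1, 4, 5, 8 → {Port,WeightKg} = (D44, 737), (D44, 737), (D44, 737), (D44, 737) ✓
(ETA=beta, ShipID=shipped): rows 2, 6 → {Port,WeightKg} = (D71, 745), (D71, 745) ✓
(ETA=beta, ShipID=held): rows 3, 7, 9 → {Port,WeightKg} = (D44, 740), (D44, 740), (D44, 740) ✓
Every {ETA, ShipID} value is associated with a single {Port, WeightKg} value, so {ETA, ShipID} -> {Port, WeightKg} holds.

Yes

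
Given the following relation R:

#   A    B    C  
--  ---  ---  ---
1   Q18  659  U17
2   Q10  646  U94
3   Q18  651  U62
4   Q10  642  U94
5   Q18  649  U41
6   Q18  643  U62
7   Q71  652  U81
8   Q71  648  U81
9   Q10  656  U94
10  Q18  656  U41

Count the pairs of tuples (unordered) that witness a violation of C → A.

0

C=U94: all 3 rows agree on A — 0 pairs.
C=U62: all 2 rows agree on A — 0 pairs.
C=U41: all 2 rows agree on A — 0 pairs.
C=U81: all 2 rows agree on A — 0 pairs.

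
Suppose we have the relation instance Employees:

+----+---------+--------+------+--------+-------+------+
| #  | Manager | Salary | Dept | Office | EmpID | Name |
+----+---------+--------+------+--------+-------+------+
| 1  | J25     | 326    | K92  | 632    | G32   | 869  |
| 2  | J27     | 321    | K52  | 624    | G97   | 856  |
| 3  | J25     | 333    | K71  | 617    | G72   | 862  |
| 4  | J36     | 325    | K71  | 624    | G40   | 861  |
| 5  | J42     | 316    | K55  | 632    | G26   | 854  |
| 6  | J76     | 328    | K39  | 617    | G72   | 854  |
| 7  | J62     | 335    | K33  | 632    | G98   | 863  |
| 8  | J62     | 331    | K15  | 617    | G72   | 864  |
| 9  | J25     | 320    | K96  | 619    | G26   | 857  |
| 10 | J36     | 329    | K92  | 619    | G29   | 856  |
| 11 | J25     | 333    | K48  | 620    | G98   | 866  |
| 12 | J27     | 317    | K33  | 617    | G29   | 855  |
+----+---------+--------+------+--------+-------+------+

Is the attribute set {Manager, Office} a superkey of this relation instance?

Yes

All 12 rows have distinct {Manager, Office} values, so {Manager, Office} → (all attributes) holds and {Manager, Office} is a superkey.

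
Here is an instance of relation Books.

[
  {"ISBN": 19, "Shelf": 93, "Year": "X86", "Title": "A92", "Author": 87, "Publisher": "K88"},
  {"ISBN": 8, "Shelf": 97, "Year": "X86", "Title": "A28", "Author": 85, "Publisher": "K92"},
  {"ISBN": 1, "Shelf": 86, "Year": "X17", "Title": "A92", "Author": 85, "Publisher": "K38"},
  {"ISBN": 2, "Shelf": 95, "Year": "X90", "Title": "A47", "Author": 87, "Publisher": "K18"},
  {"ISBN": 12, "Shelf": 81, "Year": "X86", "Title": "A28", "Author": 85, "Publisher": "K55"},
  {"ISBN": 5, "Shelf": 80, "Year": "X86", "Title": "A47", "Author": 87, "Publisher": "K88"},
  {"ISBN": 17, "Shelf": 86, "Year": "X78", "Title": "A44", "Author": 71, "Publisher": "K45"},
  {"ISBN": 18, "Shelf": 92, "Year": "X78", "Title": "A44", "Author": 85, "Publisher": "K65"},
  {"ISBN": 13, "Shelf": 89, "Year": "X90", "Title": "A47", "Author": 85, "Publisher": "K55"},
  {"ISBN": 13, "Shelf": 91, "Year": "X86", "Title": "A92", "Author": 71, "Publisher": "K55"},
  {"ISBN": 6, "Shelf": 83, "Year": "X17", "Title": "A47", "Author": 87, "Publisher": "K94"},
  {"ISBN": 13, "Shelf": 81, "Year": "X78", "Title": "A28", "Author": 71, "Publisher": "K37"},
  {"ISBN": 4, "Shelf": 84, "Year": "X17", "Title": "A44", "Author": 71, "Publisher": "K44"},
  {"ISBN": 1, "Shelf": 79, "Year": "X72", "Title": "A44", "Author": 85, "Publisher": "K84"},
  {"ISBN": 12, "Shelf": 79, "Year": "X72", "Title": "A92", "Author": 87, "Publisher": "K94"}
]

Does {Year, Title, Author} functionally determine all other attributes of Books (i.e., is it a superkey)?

No

Two distinct rows share (Year=X86, Title=A28, Author=85), so {Year, Title, Author} does not determine every attribute — not a superkey.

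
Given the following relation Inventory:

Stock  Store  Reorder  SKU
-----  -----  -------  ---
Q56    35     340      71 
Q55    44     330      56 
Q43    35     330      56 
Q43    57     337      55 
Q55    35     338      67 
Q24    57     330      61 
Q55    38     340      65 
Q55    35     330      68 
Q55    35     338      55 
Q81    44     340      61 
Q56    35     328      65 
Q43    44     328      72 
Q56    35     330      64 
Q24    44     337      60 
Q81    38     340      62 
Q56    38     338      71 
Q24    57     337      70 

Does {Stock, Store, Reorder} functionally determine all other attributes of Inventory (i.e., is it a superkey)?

Two distinct rows share (Stock=Q55, Store=35, Reorder=338), so {Stock, Store, Reorder} does not determine every attribute — not a superkey.

No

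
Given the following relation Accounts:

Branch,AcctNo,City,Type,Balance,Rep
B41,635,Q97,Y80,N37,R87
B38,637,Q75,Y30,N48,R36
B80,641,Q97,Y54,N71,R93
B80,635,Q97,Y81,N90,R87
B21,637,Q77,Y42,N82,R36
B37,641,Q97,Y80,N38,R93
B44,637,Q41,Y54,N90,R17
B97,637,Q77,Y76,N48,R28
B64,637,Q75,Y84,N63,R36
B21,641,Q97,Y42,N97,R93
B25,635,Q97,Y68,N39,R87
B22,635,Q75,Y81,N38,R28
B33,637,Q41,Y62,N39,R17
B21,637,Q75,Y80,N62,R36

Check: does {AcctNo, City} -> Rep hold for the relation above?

(AcctNo=635, City=Q97): 3 rows → Rep = R87, R87, R87 ✓
(AcctNo=637, City=Q75): 3 rows → Rep = R36, R36, R36 ✓
(AcctNo=641, City=Q97): 3 rows → Rep = R93, R93, R93 ✓
(AcctNo=637, City=Q77): 2 rows → Rep takes values {R36, R28} — violation
(AcctNo=637, City=Q41): 2 rows → Rep = R17, R17 ✓
(AcctNo=635, City=Q75): 1 row → Rep = R28 ✓
Two rows agree on {AcctNo, City} but differ on Rep, so {AcctNo, City} -> Rep does not hold.

No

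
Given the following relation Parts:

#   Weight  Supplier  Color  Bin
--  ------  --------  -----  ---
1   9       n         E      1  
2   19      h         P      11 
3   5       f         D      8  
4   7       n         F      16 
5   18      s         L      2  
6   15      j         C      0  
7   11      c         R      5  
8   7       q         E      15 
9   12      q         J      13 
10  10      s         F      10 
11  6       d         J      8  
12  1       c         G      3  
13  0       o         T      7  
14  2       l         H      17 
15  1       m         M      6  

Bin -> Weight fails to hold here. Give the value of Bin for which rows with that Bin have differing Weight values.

Bin=1: row 1 → Weight = 9 ✓
Bin=11: row 2 → Weight = 19 ✓
Bin=8: rows 3, 11 → Weight takes values {5, 6} — violation
Bin=16: row 4 → Weight = 7 ✓
Bin=2: row 5 → Weight = 18 ✓
Bin=0: row 6 → Weight = 15 ✓
Bin=5: row 7 → Weight = 11 ✓
Bin=15: row 8 → Weight = 7 ✓
Bin=13: row 9 → Weight = 12 ✓
Bin=10: row 10 → Weight = 10 ✓
Bin=3: row 12 → Weight = 1 ✓
Bin=7: row 13 → Weight = 0 ✓
Bin=17: row 14 → Weight = 2 ✓
Bin=6: row 15 → Weight = 1 ✓
The only Bin value with inconsistent Weight is Bin=8.

8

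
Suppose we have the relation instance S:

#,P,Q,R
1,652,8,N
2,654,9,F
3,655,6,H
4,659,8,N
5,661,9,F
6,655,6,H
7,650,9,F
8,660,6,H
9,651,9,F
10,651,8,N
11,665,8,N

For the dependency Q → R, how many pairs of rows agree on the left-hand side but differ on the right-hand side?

Q=8: all 4 rows agree on R — 0 pairs.
Q=9: all 4 rows agree on R — 0 pairs.
Q=6: all 3 rows agree on R — 0 pairs.

0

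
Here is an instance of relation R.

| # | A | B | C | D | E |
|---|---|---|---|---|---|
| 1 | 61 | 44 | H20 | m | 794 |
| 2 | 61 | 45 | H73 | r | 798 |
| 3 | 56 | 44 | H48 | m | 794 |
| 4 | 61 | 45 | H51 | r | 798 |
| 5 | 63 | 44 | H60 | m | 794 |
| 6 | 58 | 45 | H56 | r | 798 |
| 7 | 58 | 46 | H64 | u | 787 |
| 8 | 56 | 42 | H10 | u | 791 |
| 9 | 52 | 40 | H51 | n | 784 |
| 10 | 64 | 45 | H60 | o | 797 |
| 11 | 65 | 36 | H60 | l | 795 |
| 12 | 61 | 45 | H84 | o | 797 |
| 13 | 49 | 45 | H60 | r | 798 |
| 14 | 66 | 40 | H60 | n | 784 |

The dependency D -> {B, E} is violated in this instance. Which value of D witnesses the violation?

u

D=m: rows 1, 3, 5 → {B,E} = (44, 794), (44, 794), (44, 794) ✓
D=r: rows 2, 4, 6, 13 → {B,E} = (45, 798), (45, 798), (45, 798), (45, 798) ✓
D=u: rows 7, 8 → {B,E} takes values {(46, 787), (42, 791)} — violation
D=n: rows 9, 14 → {B,E} = (40, 784), (40, 784) ✓
D=o: rows 10, 12 → {B,E} = (45, 797), (45, 797) ✓
D=l: row 11 → {B,E} = (36, 795) ✓
The only D value with inconsistent RHS is D=u.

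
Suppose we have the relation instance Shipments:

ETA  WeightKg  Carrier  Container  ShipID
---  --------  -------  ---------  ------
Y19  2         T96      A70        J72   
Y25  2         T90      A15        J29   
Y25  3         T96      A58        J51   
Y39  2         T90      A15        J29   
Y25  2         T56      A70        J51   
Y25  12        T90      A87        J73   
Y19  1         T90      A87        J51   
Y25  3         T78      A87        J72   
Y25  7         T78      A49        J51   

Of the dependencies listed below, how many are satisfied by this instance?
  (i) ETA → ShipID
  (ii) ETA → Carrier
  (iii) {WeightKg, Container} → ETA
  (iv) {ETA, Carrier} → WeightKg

0

(i) ETA → ShipID: ETA=Y19: 2 rows → ShipID takes values {J72, J51} — violation; ETA=Y25: 6 rows → ShipID takes values {J29, J51, J73, J72} — violation — fails.
(ii) ETA → Carrier: ETA=Y19: 2 rows → Carrier takes values {T96, T90} — violation; ETA=Y25: 6 rows → Carrier takes values {T90, T96, T56, T78} — violation — fails.
(iii) {WeightKg, Container} → ETA: (WeightKg=2, Container=A70): 2 rows → ETA takes values {Y19, Y25} — violation; (WeightKg=2, Container=A15): 2 rows → ETA takes values {Y25, Y39} — violation — fails.
(iv) {ETA, Carrier} → WeightKg: (ETA=Y25, Carrier=T90): 2 rows → WeightKg takes values {2, 12} — violation; (ETA=Y25, Carrier=T78): 2 rows → WeightKg takes values {3, 7} — violation — fails.
None of the 4 dependencies hold.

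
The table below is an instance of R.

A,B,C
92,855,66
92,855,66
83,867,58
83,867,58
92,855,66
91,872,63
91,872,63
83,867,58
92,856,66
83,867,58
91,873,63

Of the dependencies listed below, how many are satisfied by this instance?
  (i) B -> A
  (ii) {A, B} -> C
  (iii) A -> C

3

(i) B -> A: every LHS value maps to a single RHS value — holds.
(ii) {A, B} -> C: every LHS value maps to a single RHS value — holds.
(iii) A -> C: every LHS value maps to a single RHS value — holds.
3 of the 3 dependencies hold.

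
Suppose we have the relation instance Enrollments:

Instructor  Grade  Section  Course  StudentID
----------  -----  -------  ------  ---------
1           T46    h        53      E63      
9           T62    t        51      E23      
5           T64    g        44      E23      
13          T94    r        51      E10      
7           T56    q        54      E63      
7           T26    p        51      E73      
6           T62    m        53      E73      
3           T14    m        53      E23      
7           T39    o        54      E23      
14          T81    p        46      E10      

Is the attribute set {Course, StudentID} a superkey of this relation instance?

Yes

All 10 rows have distinct {Course, StudentID} values, so {Course, StudentID} → (all attributes) holds and {Course, StudentID} is a superkey.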